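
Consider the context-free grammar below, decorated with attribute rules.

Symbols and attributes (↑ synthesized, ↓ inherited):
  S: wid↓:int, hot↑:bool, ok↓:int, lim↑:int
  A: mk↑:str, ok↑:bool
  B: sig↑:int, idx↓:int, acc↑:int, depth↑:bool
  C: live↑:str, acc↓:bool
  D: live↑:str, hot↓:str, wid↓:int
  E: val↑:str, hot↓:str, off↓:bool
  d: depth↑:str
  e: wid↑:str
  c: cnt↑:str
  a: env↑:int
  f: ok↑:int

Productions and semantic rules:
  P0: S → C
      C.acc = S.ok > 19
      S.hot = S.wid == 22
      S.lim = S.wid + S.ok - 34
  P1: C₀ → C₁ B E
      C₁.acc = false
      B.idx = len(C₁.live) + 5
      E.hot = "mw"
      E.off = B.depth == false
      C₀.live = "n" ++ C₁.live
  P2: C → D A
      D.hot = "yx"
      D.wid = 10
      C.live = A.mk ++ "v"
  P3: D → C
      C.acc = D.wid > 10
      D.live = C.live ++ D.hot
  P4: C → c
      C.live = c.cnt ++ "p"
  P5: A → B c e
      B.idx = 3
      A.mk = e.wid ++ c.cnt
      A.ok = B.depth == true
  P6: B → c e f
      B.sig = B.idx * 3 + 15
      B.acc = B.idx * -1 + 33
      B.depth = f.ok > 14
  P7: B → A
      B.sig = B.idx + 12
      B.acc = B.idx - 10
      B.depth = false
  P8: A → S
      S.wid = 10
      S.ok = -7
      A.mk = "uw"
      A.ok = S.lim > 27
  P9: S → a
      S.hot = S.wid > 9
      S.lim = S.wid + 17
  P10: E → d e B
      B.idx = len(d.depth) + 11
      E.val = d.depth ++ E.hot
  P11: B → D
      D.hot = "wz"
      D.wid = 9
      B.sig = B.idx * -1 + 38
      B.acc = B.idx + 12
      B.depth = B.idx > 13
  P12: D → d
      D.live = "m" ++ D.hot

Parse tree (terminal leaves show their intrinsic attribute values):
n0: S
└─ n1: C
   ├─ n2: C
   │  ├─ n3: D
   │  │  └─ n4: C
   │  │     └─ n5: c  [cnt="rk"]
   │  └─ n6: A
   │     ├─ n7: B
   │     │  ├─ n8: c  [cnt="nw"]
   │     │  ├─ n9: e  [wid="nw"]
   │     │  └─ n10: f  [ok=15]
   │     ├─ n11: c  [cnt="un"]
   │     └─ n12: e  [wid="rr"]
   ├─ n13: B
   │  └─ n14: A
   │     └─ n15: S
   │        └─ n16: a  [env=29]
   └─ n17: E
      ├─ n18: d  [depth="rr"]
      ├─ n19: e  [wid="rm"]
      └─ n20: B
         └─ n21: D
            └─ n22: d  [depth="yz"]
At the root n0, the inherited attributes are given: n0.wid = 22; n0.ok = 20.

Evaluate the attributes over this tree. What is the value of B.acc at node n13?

0

1. n0.wid = 22  [given at root]
2. n0.ok = 20  [given at root]
3. n1.acc = true  [S.ok > 19]
4. n2.acc = false  [false]
5. n3.hot = "yx"  ["yx"]
6. n3.wid = 10  [10]
7. n4.acc = false  [D.wid > 10]
8. n5.cnt = "rk"  [terminal]
9. n4.live = "rkp"  [c.cnt ++ "p"]
10. n3.live = "rkpyx"  [C.live ++ D.hot]
11. n7.idx = 3  [3]
12. n8.cnt = "nw"  [terminal]
13. n9.wid = "nw"  [terminal]
14. n10.ok = 15  [terminal]
15. n7.sig = 24  [B.idx * 3 + 15]
16. n7.acc = 30  [B.idx * -1 + 33]
17. n7.depth = true  [f.ok > 14]
18. n11.cnt = "un"  [terminal]
19. n12.wid = "rr"  [terminal]
20. n6.mk = "rrun"  [e.wid ++ c.cnt]
21. n6.ok = true  [B.depth == true]
22. n2.live = "rrunv"  [A.mk ++ "v"]
23. n13.idx = 10  [len(C₁.live) + 5]
24. n15.wid = 10  [10]
25. n15.ok = -7  [-7]
26. n16.env = 29  [terminal]
27. n15.hot = true  [S.wid > 9]
28. n15.lim = 27  [S.wid + 17]
29. n14.mk = "uw"  ["uw"]
30. n14.ok = false  [S.lim > 27]
31. n13.sig = 22  [B.idx + 12]
32. n13.acc = 0  [B.idx - 10]
33. n13.depth = false  [false]
34. n17.hot = "mw"  ["mw"]
35. n17.off = true  [B.depth == false]
36. n18.depth = "rr"  [terminal]
37. n19.wid = "rm"  [terminal]
38. n20.idx = 13  [len(d.depth) + 11]
39. n21.hot = "wz"  ["wz"]
40. n21.wid = 9  [9]
41. n22.depth = "yz"  [terminal]
42. n21.live = "mwz"  ["m" ++ D.hot]
43. n20.sig = 25  [B.idx * -1 + 38]
44. n20.acc = 25  [B.idx + 12]
45. n20.depth = false  [B.idx > 13]
46. n17.val = "rrmw"  [d.depth ++ E.hot]
47. n1.live = "nrrunv"  ["n" ++ C₁.live]
48. n0.hot = true  [S.wid == 22]
49. n0.lim = 8  [S.wid + S.ok - 34]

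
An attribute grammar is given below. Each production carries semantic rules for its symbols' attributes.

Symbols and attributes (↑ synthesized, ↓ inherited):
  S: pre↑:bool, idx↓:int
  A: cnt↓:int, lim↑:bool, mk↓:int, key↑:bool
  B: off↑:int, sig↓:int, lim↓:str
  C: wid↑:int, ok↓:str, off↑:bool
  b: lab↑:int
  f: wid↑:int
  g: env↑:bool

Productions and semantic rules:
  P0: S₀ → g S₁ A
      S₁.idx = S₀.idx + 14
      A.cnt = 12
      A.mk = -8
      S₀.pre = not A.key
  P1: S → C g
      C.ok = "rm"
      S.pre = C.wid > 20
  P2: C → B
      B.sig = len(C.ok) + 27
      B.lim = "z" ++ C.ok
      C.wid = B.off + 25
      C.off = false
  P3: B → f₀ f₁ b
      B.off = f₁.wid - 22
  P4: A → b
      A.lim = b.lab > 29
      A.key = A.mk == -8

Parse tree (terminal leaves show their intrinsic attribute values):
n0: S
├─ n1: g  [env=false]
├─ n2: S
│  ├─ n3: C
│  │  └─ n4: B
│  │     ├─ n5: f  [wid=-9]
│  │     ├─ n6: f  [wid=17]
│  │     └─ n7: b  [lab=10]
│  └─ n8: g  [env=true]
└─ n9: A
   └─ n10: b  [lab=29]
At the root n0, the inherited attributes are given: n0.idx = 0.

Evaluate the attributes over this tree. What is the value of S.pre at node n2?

1. n0.idx = 0  [given at root]
2. n1.env = false  [terminal]
3. n2.idx = 14  [S₀.idx + 14]
4. n3.ok = "rm"  ["rm"]
5. n4.sig = 29  [len(C.ok) + 27]
6. n4.lim = "zrm"  ["z" ++ C.ok]
7. n5.wid = -9  [terminal]
8. n6.wid = 17  [terminal]
9. n7.lab = 10  [terminal]
10. n4.off = -5  [f₁.wid - 22]
11. n3.wid = 20  [B.off + 25]
12. n3.off = false  [false]
13. n8.env = true  [terminal]
14. n2.pre = false  [C.wid > 20]
15. n9.cnt = 12  [12]
16. n9.mk = -8  [-8]
17. n10.lab = 29  [terminal]
18. n9.lim = false  [b.lab > 29]
19. n9.key = true  [A.mk == -8]
20. n0.pre = false  [not A.key]

false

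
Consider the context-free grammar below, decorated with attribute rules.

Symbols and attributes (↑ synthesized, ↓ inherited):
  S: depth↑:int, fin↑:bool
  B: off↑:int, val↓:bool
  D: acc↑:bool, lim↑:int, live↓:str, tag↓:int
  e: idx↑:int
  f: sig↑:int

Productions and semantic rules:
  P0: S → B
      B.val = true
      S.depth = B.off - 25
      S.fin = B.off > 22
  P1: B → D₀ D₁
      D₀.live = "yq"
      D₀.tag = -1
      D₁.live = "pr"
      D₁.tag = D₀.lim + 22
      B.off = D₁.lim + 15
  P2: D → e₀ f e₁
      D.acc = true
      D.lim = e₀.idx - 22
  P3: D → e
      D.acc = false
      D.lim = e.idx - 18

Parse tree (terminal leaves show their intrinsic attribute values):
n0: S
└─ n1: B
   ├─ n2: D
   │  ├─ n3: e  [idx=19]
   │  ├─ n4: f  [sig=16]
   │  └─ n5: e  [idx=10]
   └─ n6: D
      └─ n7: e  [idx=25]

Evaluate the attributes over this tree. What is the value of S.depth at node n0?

-3

1. n1.val = true  [true]
2. n2.live = "yq"  ["yq"]
3. n2.tag = -1  [-1]
4. n3.idx = 19  [terminal]
5. n4.sig = 16  [terminal]
6. n5.idx = 10  [terminal]
7. n2.acc = true  [true]
8. n2.lim = -3  [e₀.idx - 22]
9. n6.live = "pr"  ["pr"]
10. n6.tag = 19  [D₀.lim + 22]
11. n7.idx = 25  [terminal]
12. n6.acc = false  [false]
13. n6.lim = 7  [e.idx - 18]
14. n1.off = 22  [D₁.lim + 15]
15. n0.depth = -3  [B.off - 25]
16. n0.fin = false  [B.off > 22]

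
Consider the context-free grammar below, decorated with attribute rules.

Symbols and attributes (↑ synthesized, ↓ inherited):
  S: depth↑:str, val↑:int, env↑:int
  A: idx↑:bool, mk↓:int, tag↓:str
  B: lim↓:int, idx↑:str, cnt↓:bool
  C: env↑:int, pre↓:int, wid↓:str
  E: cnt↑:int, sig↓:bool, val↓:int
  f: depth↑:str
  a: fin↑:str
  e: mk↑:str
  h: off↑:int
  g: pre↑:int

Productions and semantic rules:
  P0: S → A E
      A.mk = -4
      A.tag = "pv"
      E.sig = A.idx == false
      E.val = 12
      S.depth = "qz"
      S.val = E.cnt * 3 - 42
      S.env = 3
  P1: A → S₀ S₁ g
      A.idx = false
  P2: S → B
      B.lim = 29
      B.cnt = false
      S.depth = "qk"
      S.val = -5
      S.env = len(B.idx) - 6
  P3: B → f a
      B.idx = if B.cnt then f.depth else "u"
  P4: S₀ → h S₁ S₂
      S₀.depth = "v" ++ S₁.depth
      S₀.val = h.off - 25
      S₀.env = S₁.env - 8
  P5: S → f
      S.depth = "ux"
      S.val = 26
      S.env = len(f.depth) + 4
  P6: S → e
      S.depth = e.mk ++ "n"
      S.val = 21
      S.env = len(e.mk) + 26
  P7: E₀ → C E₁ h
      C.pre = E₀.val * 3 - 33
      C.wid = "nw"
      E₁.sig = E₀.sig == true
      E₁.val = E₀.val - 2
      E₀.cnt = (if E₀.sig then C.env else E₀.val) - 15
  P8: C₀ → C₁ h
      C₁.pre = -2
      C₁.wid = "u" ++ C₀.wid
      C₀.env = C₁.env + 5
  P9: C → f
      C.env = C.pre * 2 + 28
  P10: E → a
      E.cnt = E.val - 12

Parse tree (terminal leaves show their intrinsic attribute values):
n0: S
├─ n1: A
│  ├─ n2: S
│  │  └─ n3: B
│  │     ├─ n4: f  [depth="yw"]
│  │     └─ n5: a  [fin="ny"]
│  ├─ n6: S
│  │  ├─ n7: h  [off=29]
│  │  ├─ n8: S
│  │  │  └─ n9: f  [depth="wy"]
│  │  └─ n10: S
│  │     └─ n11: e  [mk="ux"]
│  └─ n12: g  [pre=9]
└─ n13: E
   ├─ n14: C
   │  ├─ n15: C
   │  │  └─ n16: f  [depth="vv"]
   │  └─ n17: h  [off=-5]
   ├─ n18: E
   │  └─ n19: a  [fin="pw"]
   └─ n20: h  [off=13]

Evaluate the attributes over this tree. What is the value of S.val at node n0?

0

1. n1.mk = -4  [-4]
2. n1.tag = "pv"  ["pv"]
3. n3.lim = 29  [29]
4. n3.cnt = false  [false]
5. n4.depth = "yw"  [terminal]
6. n5.fin = "ny"  [terminal]
7. n3.idx = "u"  [if B.cnt then f.depth else "u"]
8. n2.depth = "qk"  ["qk"]
9. n2.val = -5  [-5]
10. n2.env = -5  [len(B.idx) - 6]
11. n7.off = 29  [terminal]
12. n9.depth = "wy"  [terminal]
13. n8.depth = "ux"  ["ux"]
14. n8.val = 26  [26]
15. n8.env = 6  [len(f.depth) + 4]
16. n11.mk = "ux"  [terminal]
17. n10.depth = "uxn"  [e.mk ++ "n"]
18. n10.val = 21  [21]
19. n10.env = 28  [len(e.mk) + 26]
20. n6.depth = "vux"  ["v" ++ S₁.depth]
21. n6.val = 4  [h.off - 25]
22. n6.env = -2  [S₁.env - 8]
23. n12.pre = 9  [terminal]
24. n1.idx = false  [false]
25. n13.sig = true  [A.idx == false]
26. n13.val = 12  [12]
27. n14.pre = 3  [E₀.val * 3 - 33]
28. n14.wid = "nw"  ["nw"]
29. n15.pre = -2  [-2]
30. n15.wid = "unw"  ["u" ++ C₀.wid]
31. n16.depth = "vv"  [terminal]
32. n15.env = 24  [C.pre * 2 + 28]
33. n17.off = -5  [terminal]
34. n14.env = 29  [C₁.env + 5]
35. n18.sig = true  [E₀.sig == true]
36. n18.val = 10  [E₀.val - 2]
37. n19.fin = "pw"  [terminal]
38. n18.cnt = -2  [E.val - 12]
39. n20.off = 13  [terminal]
40. n13.cnt = 14  [(if E₀.sig then C.env else E₀.val) - 15]
41. n0.depth = "qz"  ["qz"]
42. n0.val = 0  [E.cnt * 3 - 42]
43. n0.env = 3  [3]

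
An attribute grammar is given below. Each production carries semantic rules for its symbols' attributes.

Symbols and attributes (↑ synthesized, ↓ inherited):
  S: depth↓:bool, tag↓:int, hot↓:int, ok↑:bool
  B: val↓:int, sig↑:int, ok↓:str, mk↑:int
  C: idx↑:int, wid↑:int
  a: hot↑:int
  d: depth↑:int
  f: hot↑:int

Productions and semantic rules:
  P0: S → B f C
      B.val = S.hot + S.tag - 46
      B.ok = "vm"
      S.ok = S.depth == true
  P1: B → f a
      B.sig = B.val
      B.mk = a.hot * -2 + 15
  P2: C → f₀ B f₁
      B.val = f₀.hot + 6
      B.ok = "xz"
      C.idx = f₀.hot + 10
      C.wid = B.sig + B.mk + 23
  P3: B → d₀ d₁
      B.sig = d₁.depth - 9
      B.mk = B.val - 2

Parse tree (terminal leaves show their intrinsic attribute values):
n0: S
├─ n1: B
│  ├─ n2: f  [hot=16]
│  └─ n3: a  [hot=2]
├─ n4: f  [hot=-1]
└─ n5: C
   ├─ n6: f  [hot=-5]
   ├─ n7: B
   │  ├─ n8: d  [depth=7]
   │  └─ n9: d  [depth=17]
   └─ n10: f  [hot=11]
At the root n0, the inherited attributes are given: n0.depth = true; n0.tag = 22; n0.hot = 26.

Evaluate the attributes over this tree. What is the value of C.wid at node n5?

1. n0.depth = true  [given at root]
2. n0.tag = 22  [given at root]
3. n0.hot = 26  [given at root]
4. n1.val = 2  [S.hot + S.tag - 46]
5. n1.ok = "vm"  ["vm"]
6. n2.hot = 16  [terminal]
7. n3.hot = 2  [terminal]
8. n1.sig = 2  [B.val]
9. n1.mk = 11  [a.hot * -2 + 15]
10. n4.hot = -1  [terminal]
11. n6.hot = -5  [terminal]
12. n7.val = 1  [f₀.hot + 6]
13. n7.ok = "xz"  ["xz"]
14. n8.depth = 7  [terminal]
15. n9.depth = 17  [terminal]
16. n7.sig = 8  [d₁.depth - 9]
17. n7.mk = -1  [B.val - 2]
18. n10.hot = 11  [terminal]
19. n5.idx = 5  [f₀.hot + 10]
20. n5.wid = 30  [B.sig + B.mk + 23]
21. n0.ok = true  [S.depth == true]

30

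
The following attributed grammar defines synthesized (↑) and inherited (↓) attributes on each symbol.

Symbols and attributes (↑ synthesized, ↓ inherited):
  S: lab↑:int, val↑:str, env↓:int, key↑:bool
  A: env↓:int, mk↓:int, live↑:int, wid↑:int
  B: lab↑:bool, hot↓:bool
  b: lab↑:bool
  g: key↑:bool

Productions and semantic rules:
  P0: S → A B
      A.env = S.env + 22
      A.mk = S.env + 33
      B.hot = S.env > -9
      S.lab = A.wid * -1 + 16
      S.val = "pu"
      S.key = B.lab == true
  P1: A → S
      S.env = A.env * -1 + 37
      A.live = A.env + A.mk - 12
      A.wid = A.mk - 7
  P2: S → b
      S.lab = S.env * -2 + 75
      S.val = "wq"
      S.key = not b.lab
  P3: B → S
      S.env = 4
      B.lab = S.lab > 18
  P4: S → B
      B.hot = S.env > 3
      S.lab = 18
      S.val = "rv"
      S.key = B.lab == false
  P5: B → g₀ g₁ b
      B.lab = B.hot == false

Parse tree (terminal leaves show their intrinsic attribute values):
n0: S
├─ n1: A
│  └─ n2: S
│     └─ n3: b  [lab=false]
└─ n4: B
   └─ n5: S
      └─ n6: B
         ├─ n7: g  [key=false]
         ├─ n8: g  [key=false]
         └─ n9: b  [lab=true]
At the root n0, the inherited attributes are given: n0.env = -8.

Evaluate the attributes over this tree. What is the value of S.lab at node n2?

29

1. n0.env = -8  [given at root]
2. n1.env = 14  [S.env + 22]
3. n1.mk = 25  [S.env + 33]
4. n2.env = 23  [A.env * -1 + 37]
5. n3.lab = false  [terminal]
6. n2.lab = 29  [S.env * -2 + 75]
7. n2.val = "wq"  ["wq"]
8. n2.key = true  [not b.lab]
9. n1.live = 27  [A.env + A.mk - 12]
10. n1.wid = 18  [A.mk - 7]
11. n4.hot = true  [S.env > -9]
12. n5.env = 4  [4]
13. n6.hot = true  [S.env > 3]
14. n7.key = false  [terminal]
15. n8.key = false  [terminal]
16. n9.lab = true  [terminal]
17. n6.lab = false  [B.hot == false]
18. n5.lab = 18  [18]
19. n5.val = "rv"  ["rv"]
20. n5.key = true  [B.lab == false]
21. n4.lab = false  [S.lab > 18]
22. n0.lab = -2  [A.wid * -1 + 16]
23. n0.val = "pu"  ["pu"]
24. n0.key = false  [B.lab == true]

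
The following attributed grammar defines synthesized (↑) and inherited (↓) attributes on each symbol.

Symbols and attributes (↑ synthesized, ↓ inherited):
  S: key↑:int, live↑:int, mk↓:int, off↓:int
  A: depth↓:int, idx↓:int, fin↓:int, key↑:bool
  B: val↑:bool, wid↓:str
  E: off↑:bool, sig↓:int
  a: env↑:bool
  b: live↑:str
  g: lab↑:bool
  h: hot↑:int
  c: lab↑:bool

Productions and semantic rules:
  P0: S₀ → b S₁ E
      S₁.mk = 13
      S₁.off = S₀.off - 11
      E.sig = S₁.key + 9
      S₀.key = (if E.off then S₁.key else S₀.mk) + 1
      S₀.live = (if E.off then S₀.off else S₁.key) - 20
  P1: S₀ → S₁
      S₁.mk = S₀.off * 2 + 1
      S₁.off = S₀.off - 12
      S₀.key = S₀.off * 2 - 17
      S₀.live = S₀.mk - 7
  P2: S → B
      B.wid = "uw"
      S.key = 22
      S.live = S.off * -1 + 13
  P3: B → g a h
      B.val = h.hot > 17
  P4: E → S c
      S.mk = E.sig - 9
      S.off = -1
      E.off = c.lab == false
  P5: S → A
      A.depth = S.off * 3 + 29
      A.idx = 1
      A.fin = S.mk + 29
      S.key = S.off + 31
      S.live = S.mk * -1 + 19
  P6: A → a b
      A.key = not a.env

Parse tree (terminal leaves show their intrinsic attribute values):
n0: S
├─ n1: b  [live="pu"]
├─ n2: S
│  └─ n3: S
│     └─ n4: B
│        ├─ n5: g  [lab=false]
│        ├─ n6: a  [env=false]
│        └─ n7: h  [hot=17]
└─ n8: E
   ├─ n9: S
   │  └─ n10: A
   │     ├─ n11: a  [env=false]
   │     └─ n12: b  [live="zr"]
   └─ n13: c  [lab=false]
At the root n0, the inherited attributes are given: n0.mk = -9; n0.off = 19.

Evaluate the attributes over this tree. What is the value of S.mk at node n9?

1. n0.mk = -9  [given at root]
2. n0.off = 19  [given at root]
3. n1.live = "pu"  [terminal]
4. n2.mk = 13  [13]
5. n2.off = 8  [S₀.off - 11]
6. n3.mk = 17  [S₀.off * 2 + 1]
7. n3.off = -4  [S₀.off - 12]
8. n4.wid = "uw"  ["uw"]
9. n5.lab = false  [terminal]
10. n6.env = false  [terminal]
11. n7.hot = 17  [terminal]
12. n4.val = false  [h.hot > 17]
13. n3.key = 22  [22]
14. n3.live = 17  [S.off * -1 + 13]
15. n2.key = -1  [S₀.off * 2 - 17]
16. n2.live = 6  [S₀.mk - 7]
17. n8.sig = 8  [S₁.key + 9]
18. n9.mk = -1  [E.sig - 9]
19. n9.off = -1  [-1]
20. n10.depth = 26  [S.off * 3 + 29]
21. n10.idx = 1  [1]
22. n10.fin = 28  [S.mk + 29]
23. n11.env = false  [terminal]
24. n12.live = "zr"  [terminal]
25. n10.key = true  [not a.env]
26. n9.key = 30  [S.off + 31]
27. n9.live = 20  [S.mk * -1 + 19]
28. n13.lab = false  [terminal]
29. n8.off = true  [c.lab == false]
30. n0.key = 0  [(if E.off then S₁.key else S₀.mk) + 1]
31. n0.live = -1  [(if E.off then S₀.off else S₁.key) - 20]

-1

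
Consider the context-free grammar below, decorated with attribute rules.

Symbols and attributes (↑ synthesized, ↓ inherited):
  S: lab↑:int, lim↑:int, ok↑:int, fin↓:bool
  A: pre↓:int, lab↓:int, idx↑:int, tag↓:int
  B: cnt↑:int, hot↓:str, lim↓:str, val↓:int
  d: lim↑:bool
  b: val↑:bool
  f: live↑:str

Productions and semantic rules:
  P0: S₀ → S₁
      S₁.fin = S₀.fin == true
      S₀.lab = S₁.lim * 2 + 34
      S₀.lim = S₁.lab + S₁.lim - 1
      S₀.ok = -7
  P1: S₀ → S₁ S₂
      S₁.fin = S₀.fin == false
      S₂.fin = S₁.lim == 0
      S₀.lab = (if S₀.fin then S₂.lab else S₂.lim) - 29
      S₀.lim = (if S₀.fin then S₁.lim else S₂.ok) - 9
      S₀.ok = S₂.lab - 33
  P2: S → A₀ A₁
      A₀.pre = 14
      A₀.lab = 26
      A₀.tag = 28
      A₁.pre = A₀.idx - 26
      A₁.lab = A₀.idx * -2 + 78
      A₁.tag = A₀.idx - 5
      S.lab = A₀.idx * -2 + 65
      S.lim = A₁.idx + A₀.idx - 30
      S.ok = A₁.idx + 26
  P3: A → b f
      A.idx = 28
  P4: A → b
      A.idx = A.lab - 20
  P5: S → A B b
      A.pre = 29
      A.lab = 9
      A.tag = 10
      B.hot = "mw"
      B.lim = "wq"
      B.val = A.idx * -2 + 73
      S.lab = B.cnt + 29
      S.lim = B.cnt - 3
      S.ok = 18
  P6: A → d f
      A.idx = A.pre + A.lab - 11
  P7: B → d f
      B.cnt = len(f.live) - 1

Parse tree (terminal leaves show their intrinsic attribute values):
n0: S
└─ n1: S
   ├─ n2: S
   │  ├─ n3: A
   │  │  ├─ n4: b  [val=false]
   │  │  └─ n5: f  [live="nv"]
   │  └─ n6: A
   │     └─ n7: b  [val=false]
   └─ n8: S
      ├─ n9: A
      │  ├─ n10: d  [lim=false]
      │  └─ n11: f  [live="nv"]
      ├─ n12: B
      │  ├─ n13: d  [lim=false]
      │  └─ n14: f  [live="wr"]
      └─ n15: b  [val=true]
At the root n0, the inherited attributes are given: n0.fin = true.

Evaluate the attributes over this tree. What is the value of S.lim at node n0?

-9

1. n0.fin = true  [given at root]
2. n1.fin = true  [S₀.fin == true]
3. n2.fin = false  [S₀.fin == false]
4. n3.pre = 14  [14]
5. n3.lab = 26  [26]
6. n3.tag = 28  [28]
7. n4.val = false  [terminal]
8. n5.live = "nv"  [terminal]
9. n3.idx = 28  [28]
10. n6.pre = 2  [A₀.idx - 26]
11. n6.lab = 22  [A₀.idx * -2 + 78]
12. n6.tag = 23  [A₀.idx - 5]
13. n7.val = false  [terminal]
14. n6.idx = 2  [A.lab - 20]
15. n2.lab = 9  [A₀.idx * -2 + 65]
16. n2.lim = 0  [A₁.idx + A₀.idx - 30]
17. n2.ok = 28  [A₁.idx + 26]
18. n8.fin = true  [S₁.lim == 0]
19. n9.pre = 29  [29]
20. n9.lab = 9  [9]
21. n9.tag = 10  [10]
22. n10.lim = false  [terminal]
23. n11.live = "nv"  [terminal]
24. n9.idx = 27  [A.pre + A.lab - 11]
25. n12.hot = "mw"  ["mw"]
26. n12.lim = "wq"  ["wq"]
27. n12.val = 19  [A.idx * -2 + 73]
28. n13.lim = false  [terminal]
29. n14.live = "wr"  [terminal]
30. n12.cnt = 1  [len(f.live) - 1]
31. n15.val = true  [terminal]
32. n8.lab = 30  [B.cnt + 29]
33. n8.lim = -2  [B.cnt - 3]
34. n8.ok = 18  [18]
35. n1.lab = 1  [(if S₀.fin then S₂.lab else S₂.lim) - 29]
36. n1.lim = -9  [(if S₀.fin then S₁.lim else S₂.ok) - 9]
37. n1.ok = -3  [S₂.lab - 33]
38. n0.lab = 16  [S₁.lim * 2 + 34]
39. n0.lim = -9  [S₁.lab + S₁.lim - 1]
40. n0.ok = -7  [-7]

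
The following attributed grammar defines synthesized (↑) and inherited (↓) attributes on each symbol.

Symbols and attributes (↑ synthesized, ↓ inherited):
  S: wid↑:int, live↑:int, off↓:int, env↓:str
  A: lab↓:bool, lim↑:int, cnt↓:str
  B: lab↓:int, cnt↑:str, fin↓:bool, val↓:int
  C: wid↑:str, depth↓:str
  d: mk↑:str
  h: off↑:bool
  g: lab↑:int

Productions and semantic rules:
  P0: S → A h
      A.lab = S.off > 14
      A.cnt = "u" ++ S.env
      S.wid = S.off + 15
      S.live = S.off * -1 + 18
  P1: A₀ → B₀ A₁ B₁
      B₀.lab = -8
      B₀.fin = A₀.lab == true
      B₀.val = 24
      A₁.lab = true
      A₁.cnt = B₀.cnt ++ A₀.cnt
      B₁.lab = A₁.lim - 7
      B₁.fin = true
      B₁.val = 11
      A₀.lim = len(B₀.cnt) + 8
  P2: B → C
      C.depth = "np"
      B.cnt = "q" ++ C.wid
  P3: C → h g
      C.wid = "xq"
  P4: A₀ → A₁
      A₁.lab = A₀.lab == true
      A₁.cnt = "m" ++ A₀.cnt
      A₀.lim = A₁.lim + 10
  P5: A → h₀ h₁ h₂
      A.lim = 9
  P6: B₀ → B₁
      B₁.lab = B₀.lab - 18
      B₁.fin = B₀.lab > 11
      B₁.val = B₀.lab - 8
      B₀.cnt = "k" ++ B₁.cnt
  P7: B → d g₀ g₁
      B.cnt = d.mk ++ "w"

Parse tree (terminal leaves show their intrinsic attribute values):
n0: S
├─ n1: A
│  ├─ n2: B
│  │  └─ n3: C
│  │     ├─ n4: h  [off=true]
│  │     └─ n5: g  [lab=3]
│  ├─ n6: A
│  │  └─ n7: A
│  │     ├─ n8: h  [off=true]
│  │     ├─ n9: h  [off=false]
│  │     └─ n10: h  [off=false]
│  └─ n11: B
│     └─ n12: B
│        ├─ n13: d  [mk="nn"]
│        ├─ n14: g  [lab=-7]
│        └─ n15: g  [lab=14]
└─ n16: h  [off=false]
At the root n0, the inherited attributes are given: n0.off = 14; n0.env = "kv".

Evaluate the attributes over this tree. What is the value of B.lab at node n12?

-6

1. n0.off = 14  [given at root]
2. n0.env = "kv"  [given at root]
3. n1.lab = false  [S.off > 14]
4. n1.cnt = "ukv"  ["u" ++ S.env]
5. n2.lab = -8  [-8]
6. n2.fin = false  [A₀.lab == true]
7. n2.val = 24  [24]
8. n3.depth = "np"  ["np"]
9. n4.off = true  [terminal]
10. n5.lab = 3  [terminal]
11. n3.wid = "xq"  ["xq"]
12. n2.cnt = "qxq"  ["q" ++ C.wid]
13. n6.lab = true  [true]
14. n6.cnt = "qxqukv"  [B₀.cnt ++ A₀.cnt]
15. n7.lab = true  [A₀.lab == true]
16. n7.cnt = "mqxqukv"  ["m" ++ A₀.cnt]
17. n8.off = true  [terminal]
18. n9.off = false  [terminal]
19. n10.off = false  [terminal]
20. n7.lim = 9  [9]
21. n6.lim = 19  [A₁.lim + 10]
22. n11.lab = 12  [A₁.lim - 7]
23. n11.fin = true  [true]
24. n11.val = 11  [11]
25. n12.lab = -6  [B₀.lab - 18]
26. n12.fin = true  [B₀.lab > 11]
27. n12.val = 4  [B₀.lab - 8]
28. n13.mk = "nn"  [terminal]
29. n14.lab = -7  [terminal]
30. n15.lab = 14  [terminal]
31. n12.cnt = "nnw"  [d.mk ++ "w"]
32. n11.cnt = "knnw"  ["k" ++ B₁.cnt]
33. n1.lim = 11  [len(B₀.cnt) + 8]
34. n16.off = false  [terminal]
35. n0.wid = 29  [S.off + 15]
36. n0.live = 4  [S.off * -1 + 18]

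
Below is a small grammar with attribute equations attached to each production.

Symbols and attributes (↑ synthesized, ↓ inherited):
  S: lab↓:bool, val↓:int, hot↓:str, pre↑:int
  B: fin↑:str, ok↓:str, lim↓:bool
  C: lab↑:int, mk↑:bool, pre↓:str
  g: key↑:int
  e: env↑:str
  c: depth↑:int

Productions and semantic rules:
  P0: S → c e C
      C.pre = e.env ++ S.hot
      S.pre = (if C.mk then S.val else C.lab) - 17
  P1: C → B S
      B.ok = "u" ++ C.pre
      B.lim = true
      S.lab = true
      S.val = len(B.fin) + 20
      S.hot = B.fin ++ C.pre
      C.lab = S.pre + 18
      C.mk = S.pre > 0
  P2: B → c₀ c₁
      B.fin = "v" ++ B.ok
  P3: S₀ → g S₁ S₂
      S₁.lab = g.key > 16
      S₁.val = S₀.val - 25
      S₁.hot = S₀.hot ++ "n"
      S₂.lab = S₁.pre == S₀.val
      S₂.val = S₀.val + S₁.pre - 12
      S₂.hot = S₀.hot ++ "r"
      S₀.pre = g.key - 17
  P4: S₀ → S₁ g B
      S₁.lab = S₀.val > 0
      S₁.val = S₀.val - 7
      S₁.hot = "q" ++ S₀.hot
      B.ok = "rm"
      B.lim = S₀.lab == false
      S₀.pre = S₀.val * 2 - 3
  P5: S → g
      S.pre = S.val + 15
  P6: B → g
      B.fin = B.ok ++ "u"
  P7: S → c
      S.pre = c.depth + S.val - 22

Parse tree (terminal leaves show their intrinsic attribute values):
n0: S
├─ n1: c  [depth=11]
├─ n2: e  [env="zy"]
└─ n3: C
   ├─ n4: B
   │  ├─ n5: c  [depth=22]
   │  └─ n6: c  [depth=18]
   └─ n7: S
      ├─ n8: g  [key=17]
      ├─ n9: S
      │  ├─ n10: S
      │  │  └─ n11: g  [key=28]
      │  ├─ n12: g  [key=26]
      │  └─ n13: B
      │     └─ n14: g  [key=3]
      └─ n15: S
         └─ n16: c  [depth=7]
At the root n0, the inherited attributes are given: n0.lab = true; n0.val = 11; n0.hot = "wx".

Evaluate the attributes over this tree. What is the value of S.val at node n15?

13

1. n0.lab = true  [given at root]
2. n0.val = 11  [given at root]
3. n0.hot = "wx"  [given at root]
4. n1.depth = 11  [terminal]
5. n2.env = "zy"  [terminal]
6. n3.pre = "zywx"  [e.env ++ S.hot]
7. n4.ok = "uzywx"  ["u" ++ C.pre]
8. n4.lim = true  [true]
9. n5.depth = 22  [terminal]
10. n6.depth = 18  [terminal]
11. n4.fin = "vuzywx"  ["v" ++ B.ok]
12. n7.lab = true  [true]
13. n7.val = 26  [len(B.fin) + 20]
14. n7.hot = "vuzywxzywx"  [B.fin ++ C.pre]
15. n8.key = 17  [terminal]
16. n9.lab = true  [g.key > 16]
17. n9.val = 1  [S₀.val - 25]
18. n9.hot = "vuzywxzywxn"  [S₀.hot ++ "n"]
19. n10.lab = true  [S₀.val > 0]
20. n10.val = -6  [S₀.val - 7]
21. n10.hot = "qvuzywxzywxn"  ["q" ++ S₀.hot]
22. n11.key = 28  [terminal]
23. n10.pre = 9  [S.val + 15]
24. n12.key = 26  [terminal]
25. n13.ok = "rm"  ["rm"]
26. n13.lim = false  [S₀.lab == false]
27. n14.key = 3  [terminal]
28. n13.fin = "rmu"  [B.ok ++ "u"]
29. n9.pre = -1  [S₀.val * 2 - 3]
30. n15.lab = false  [S₁.pre == S₀.val]
31. n15.val = 13  [S₀.val + S₁.pre - 12]
32. n15.hot = "vuzywxzywxr"  [S₀.hot ++ "r"]
33. n16.depth = 7  [terminal]
34. n15.pre = -2  [c.depth + S.val - 22]
35. n7.pre = 0  [g.key - 17]
36. n3.lab = 18  [S.pre + 18]
37. n3.mk = false  [S.pre > 0]
38. n0.pre = 1  [(if C.mk then S.val else C.lab) - 17]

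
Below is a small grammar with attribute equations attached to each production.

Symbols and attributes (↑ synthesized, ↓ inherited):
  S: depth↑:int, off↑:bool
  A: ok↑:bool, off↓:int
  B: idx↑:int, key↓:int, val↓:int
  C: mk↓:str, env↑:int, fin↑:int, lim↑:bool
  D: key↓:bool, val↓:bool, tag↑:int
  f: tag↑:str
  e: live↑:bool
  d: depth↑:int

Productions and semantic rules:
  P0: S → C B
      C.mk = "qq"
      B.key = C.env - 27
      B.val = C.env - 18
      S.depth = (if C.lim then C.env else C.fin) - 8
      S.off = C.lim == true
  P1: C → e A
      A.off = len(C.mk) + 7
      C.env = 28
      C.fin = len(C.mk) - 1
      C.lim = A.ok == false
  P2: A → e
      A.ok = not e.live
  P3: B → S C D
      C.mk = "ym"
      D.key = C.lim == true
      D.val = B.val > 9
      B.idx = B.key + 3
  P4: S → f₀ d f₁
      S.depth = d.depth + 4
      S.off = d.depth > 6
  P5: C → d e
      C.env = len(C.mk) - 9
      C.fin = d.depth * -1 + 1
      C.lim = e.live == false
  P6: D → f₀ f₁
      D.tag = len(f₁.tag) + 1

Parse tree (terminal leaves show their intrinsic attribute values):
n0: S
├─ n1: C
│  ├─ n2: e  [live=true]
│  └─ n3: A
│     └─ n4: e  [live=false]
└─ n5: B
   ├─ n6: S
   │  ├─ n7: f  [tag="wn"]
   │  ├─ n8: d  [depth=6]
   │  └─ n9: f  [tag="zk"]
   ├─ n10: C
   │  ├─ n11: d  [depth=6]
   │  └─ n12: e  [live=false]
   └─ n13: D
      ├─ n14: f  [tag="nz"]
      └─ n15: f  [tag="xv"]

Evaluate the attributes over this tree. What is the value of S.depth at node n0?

-7

1. n1.mk = "qq"  ["qq"]
2. n2.live = true  [terminal]
3. n3.off = 9  [len(C.mk) + 7]
4. n4.live = false  [terminal]
5. n3.ok = true  [not e.live]
6. n1.env = 28  [28]
7. n1.fin = 1  [len(C.mk) - 1]
8. n1.lim = false  [A.ok == false]
9. n5.key = 1  [C.env - 27]
10. n5.val = 10  [C.env - 18]
11. n7.tag = "wn"  [terminal]
12. n8.depth = 6  [terminal]
13. n9.tag = "zk"  [terminal]
14. n6.depth = 10  [d.depth + 4]
15. n6.off = false  [d.depth > 6]
16. n10.mk = "ym"  ["ym"]
17. n11.depth = 6  [terminal]
18. n12.live = false  [terminal]
19. n10.env = -7  [len(C.mk) - 9]
20. n10.fin = -5  [d.depth * -1 + 1]
21. n10.lim = true  [e.live == false]
22. n13.key = true  [C.lim == true]
23. n13.val = true  [B.val > 9]
24. n14.tag = "nz"  [terminal]
25. n15.tag = "xv"  [terminal]
26. n13.tag = 3  [len(f₁.tag) + 1]
27. n5.idx = 4  [B.key + 3]
28. n0.depth = -7  [(if C.lim then C.env else C.fin) - 8]
29. n0.off = false  [C.lim == true]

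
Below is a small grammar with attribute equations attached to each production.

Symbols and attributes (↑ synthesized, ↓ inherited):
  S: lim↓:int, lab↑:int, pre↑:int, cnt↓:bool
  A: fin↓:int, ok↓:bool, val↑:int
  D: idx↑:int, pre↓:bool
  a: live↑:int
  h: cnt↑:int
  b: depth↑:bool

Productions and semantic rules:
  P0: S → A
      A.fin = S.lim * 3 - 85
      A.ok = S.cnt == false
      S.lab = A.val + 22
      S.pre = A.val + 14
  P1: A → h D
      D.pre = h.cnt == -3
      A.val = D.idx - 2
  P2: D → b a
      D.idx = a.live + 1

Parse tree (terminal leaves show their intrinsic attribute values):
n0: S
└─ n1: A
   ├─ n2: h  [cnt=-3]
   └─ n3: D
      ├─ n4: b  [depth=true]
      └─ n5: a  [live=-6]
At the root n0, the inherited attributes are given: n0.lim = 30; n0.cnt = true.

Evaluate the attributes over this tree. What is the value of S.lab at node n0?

1. n0.lim = 30  [given at root]
2. n0.cnt = true  [given at root]
3. n1.fin = 5  [S.lim * 3 - 85]
4. n1.ok = false  [S.cnt == false]
5. n2.cnt = -3  [terminal]
6. n3.pre = true  [h.cnt == -3]
7. n4.depth = true  [terminal]
8. n5.live = -6  [terminal]
9. n3.idx = -5  [a.live + 1]
10. n1.val = -7  [D.idx - 2]
11. n0.lab = 15  [A.val + 22]
12. n0.pre = 7  [A.val + 14]

15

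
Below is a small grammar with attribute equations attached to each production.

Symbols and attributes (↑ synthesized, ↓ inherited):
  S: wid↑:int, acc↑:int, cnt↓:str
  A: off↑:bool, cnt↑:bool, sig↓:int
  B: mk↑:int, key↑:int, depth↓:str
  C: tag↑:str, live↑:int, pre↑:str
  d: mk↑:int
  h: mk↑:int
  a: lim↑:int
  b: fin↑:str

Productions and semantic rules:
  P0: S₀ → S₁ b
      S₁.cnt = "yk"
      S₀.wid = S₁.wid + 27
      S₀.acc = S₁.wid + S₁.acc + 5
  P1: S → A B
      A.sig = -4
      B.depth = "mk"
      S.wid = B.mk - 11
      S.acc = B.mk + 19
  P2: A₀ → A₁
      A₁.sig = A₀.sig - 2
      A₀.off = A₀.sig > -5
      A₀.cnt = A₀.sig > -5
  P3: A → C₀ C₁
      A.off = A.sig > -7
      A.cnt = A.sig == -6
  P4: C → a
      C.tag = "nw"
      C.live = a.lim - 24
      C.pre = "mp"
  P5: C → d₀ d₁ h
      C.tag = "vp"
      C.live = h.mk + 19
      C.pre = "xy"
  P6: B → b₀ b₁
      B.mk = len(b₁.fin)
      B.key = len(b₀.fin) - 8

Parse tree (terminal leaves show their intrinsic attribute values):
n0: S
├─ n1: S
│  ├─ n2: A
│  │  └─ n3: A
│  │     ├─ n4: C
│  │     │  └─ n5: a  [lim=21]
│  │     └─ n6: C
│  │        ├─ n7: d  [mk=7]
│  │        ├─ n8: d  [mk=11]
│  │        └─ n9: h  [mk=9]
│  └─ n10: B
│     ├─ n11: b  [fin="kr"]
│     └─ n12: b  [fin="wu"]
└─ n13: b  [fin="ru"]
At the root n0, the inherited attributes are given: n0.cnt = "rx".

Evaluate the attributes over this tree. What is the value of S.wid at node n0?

18

1. n0.cnt = "rx"  [given at root]
2. n1.cnt = "yk"  ["yk"]
3. n2.sig = -4  [-4]
4. n3.sig = -6  [A₀.sig - 2]
5. n5.lim = 21  [terminal]
6. n4.tag = "nw"  ["nw"]
7. n4.live = -3  [a.lim - 24]
8. n4.pre = "mp"  ["mp"]
9. n7.mk = 7  [terminal]
10. n8.mk = 11  [terminal]
11. n9.mk = 9  [terminal]
12. n6.tag = "vp"  ["vp"]
13. n6.live = 28  [h.mk + 19]
14. n6.pre = "xy"  ["xy"]
15. n3.off = true  [A.sig > -7]
16. n3.cnt = true  [A.sig == -6]
17. n2.off = true  [A₀.sig > -5]
18. n2.cnt = true  [A₀.sig > -5]
19. n10.depth = "mk"  ["mk"]
20. n11.fin = "kr"  [terminal]
21. n12.fin = "wu"  [terminal]
22. n10.mk = 2  [len(b₁.fin)]
23. n10.key = -6  [len(b₀.fin) - 8]
24. n1.wid = -9  [B.mk - 11]
25. n1.acc = 21  [B.mk + 19]
26. n13.fin = "ru"  [terminal]
27. n0.wid = 18  [S₁.wid + 27]
28. n0.acc = 17  [S₁.wid + S₁.acc + 5]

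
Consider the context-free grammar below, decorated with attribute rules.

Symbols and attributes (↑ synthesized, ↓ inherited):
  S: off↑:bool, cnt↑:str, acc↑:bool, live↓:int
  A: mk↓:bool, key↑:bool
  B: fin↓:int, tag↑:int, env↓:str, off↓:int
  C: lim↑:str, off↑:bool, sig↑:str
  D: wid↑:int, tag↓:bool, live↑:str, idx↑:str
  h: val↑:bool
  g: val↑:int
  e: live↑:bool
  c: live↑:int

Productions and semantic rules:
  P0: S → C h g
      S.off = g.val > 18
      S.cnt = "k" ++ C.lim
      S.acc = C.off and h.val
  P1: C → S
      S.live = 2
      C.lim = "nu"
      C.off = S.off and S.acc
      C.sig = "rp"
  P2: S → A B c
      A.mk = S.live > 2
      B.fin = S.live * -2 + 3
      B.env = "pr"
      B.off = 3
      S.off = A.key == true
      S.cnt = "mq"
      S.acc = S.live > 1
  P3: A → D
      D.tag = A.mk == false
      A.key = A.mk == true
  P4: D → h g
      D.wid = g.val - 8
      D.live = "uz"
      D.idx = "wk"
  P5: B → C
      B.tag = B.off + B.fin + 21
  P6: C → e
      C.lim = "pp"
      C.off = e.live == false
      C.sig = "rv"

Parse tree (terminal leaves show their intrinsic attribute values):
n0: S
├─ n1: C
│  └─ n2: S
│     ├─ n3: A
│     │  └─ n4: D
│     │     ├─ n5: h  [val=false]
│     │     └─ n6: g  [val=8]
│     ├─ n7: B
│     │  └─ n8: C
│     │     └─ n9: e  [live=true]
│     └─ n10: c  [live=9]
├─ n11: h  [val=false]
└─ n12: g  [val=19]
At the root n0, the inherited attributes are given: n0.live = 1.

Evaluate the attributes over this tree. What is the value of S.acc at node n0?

false

1. n0.live = 1  [given at root]
2. n2.live = 2  [2]
3. n3.mk = false  [S.live > 2]
4. n4.tag = true  [A.mk == false]
5. n5.val = false  [terminal]
6. n6.val = 8  [terminal]
7. n4.wid = 0  [g.val - 8]
8. n4.live = "uz"  ["uz"]
9. n4.idx = "wk"  ["wk"]
10. n3.key = false  [A.mk == true]
11. n7.fin = -1  [S.live * -2 + 3]
12. n7.env = "pr"  ["pr"]
13. n7.off = 3  [3]
14. n9.live = true  [terminal]
15. n8.lim = "pp"  ["pp"]
16. n8.off = false  [e.live == false]
17. n8.sig = "rv"  ["rv"]
18. n7.tag = 23  [B.off + B.fin + 21]
19. n10.live = 9  [terminal]
20. n2.off = false  [A.key == true]
21. n2.cnt = "mq"  ["mq"]
22. n2.acc = true  [S.live > 1]
23. n1.lim = "nu"  ["nu"]
24. n1.off = false  [S.off and S.acc]
25. n1.sig = "rp"  ["rp"]
26. n11.val = false  [terminal]
27. n12.val = 19  [terminal]
28. n0.off = true  [g.val > 18]
29. n0.cnt = "knu"  ["k" ++ C.lim]
30. n0.acc = false  [C.off and h.val]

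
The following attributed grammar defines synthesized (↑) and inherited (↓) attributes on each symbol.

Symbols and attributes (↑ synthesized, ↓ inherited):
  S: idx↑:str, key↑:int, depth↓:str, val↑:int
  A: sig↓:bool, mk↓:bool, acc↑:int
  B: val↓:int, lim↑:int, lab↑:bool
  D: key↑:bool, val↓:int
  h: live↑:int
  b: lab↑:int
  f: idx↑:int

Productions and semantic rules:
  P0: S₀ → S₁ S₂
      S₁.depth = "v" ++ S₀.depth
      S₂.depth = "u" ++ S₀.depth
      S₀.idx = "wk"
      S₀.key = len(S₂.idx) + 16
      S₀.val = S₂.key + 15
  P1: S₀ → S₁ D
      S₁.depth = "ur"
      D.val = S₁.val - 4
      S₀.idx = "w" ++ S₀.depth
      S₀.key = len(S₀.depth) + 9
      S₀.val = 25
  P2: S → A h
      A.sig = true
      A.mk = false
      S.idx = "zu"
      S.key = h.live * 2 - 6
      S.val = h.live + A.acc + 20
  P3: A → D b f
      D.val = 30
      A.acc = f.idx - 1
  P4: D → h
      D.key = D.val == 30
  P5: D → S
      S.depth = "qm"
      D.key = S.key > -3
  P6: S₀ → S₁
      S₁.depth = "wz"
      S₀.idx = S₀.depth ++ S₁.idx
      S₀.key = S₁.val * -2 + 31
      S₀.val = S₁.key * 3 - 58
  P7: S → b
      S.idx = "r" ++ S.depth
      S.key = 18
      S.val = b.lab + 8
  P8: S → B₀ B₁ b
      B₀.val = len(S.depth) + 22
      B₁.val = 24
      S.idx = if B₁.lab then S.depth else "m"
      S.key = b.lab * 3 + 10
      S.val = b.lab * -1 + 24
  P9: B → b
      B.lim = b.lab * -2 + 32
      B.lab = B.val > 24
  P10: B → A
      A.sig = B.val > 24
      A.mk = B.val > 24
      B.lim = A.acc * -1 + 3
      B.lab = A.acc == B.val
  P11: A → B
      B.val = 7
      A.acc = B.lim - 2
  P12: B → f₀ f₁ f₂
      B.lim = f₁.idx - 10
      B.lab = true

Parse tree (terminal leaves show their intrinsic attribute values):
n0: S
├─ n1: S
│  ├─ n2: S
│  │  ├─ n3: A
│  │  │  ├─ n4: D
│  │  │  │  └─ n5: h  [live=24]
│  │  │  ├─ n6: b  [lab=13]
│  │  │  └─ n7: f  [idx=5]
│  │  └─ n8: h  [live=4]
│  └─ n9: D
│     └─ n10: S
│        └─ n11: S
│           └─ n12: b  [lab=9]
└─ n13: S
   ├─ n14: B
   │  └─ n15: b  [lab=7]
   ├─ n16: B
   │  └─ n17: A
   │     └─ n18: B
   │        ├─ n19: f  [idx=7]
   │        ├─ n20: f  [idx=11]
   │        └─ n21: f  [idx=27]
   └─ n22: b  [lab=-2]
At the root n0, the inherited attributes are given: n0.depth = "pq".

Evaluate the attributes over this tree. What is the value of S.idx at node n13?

1. n0.depth = "pq"  [given at root]
2. n1.depth = "vpq"  ["v" ++ S₀.depth]
3. n2.depth = "ur"  ["ur"]
4. n3.sig = true  [true]
5. n3.mk = false  [false]
6. n4.val = 30  [30]
7. n5.live = 24  [terminal]
8. n4.key = true  [D.val == 30]
9. n6.lab = 13  [terminal]
10. n7.idx = 5  [terminal]
11. n3.acc = 4  [f.idx - 1]
12. n8.live = 4  [terminal]
13. n2.idx = "zu"  ["zu"]
14. n2.key = 2  [h.live * 2 - 6]
15. n2.val = 28  [h.live + A.acc + 20]
16. n9.val = 24  [S₁.val - 4]
17. n10.depth = "qm"  ["qm"]
18. n11.depth = "wz"  ["wz"]
19. n12.lab = 9  [terminal]
20. n11.idx = "rwz"  ["r" ++ S.depth]
21. n11.key = 18  [18]
22. n11.val = 17  [b.lab + 8]
23. n10.idx = "qmrwz"  [S₀.depth ++ S₁.idx]
24. n10.key = -3  [S₁.val * -2 + 31]
25. n10.val = -4  [S₁.key * 3 - 58]
26. n9.key = false  [S.key > -3]
27. n1.idx = "wvpq"  ["w" ++ S₀.depth]
28. n1.key = 12  [len(S₀.depth) + 9]
29. n1.val = 25  [25]
30. n13.depth = "upq"  ["u" ++ S₀.depth]
31. n14.val = 25  [len(S.depth) + 22]
32. n15.lab = 7  [terminal]
33. n14.lim = 18  [b.lab * -2 + 32]
34. n14.lab = true  [B.val > 24]
35. n16.val = 24  [24]
36. n17.sig = false  [B.val > 24]
37. n17.mk = false  [B.val > 24]
38. n18.val = 7  [7]
39. n19.idx = 7  [terminal]
40. n20.idx = 11  [terminal]
41. n21.idx = 27  [terminal]
42. n18.lim = 1  [f₁.idx - 10]
43. n18.lab = true  [true]
44. n17.acc = -1  [B.lim - 2]
45. n16.lim = 4  [A.acc * -1 + 3]
46. n16.lab = false  [A.acc == B.val]
47. n22.lab = -2  [terminal]
48. n13.idx = "m"  [if B₁.lab then S.depth else "m"]
49. n13.key = 4  [b.lab * 3 + 10]
50. n13.val = 26  [b.lab * -1 + 24]
51. n0.idx = "wk"  ["wk"]
52. n0.key = 17  [len(S₂.idx) + 16]
53. n0.val = 19  [S₂.key + 15]

"m"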